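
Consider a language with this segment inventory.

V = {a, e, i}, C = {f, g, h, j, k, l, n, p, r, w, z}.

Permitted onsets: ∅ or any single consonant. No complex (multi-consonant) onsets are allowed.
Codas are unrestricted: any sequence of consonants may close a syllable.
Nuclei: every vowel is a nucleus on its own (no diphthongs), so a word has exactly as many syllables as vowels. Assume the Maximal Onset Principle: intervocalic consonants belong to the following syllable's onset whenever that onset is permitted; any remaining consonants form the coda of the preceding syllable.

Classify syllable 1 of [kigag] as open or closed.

open

The vowels are i, a — 2 nuclei, so 2 syllables.
σ1/σ2 boundary: just /g/ — single C goes to the following onset.
Syllabification: ki.gag.
Syllable 1 is /ki/; it ends in its nucleus with no coda, so it is open.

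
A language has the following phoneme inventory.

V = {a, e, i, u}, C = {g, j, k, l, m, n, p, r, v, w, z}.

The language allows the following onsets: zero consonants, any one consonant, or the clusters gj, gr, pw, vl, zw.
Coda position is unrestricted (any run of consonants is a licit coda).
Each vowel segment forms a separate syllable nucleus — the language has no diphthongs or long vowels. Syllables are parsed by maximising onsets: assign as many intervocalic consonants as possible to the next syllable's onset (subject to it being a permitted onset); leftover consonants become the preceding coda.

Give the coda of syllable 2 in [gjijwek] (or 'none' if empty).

k

Vowels present: i, e; each is a nucleus, giving 2 syllables.
/i…e/ gap (V1→V2): /jw/; trying suffixes from longest down, /w/ is the first permitted one, so coda /j/ | onset /w/.
Putting it together: gjij.wek.
Syllable 2 is /wek/: onset /w/, nucleus /e/, coda /k/.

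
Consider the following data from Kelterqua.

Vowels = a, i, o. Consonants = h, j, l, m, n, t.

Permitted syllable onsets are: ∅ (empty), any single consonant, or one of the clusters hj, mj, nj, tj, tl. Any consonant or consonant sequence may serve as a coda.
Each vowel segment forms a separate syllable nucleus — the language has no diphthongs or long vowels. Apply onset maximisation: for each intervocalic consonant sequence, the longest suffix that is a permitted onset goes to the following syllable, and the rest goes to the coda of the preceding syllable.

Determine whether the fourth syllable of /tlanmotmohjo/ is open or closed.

open

The vowels are a, o, o, o — 4 nuclei, so 4 syllables.
σ1/σ2 boundary: /nm/; trying suffixes from longest down, /m/ is the first permitted one, so coda /n/ | onset /m/.
σ2/σ3 boundary: /tm/ — longest licit onset from the right is /m/, leaving /t/ as coda.
σ3/σ4 boundary: cluster /hj/ — /hj/ is itself a permitted onset, so the whole cluster goes right; preceding coda = ∅.
So the parse is tlan.mot.mo.hjo.
Syllable 4 is /hjo/; it ends in its nucleus with no coda, so it is open.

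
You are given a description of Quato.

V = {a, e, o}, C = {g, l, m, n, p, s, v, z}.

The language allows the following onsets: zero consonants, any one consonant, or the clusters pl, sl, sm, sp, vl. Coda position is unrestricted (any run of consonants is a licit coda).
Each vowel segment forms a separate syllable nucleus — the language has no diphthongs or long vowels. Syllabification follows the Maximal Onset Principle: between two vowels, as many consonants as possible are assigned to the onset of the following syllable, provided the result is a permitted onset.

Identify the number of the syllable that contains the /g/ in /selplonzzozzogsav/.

4

Nuclei (vowels): e, o, o, o, a → 5 syllables.
Between /e/ (V1) and /o/ (V2): /lpl/ — longest licit onset from the right is /pl/, leaving /l/ as coda.
Between /o/ (V2) and /o/ (V3): cluster /nzz/ — the longest permitted-onset suffix is /z/; onset = /z/, preceding coda = /nz/.
Between /o/ (V3) and /o/ (V4): cluster /zz/ — the longest permitted-onset suffix is /z/; onset = /z/, preceding coda = /z/.
Between /o/ (V4) and /a/ (V5): /gs/ splits as /g/ + /s/ (/s/ is the longest suffix that is a licit onset).
Putting it together: sel.plonz.zoz.zog.sav.
The /g/ is in the coda of syllable 4 (/zog/).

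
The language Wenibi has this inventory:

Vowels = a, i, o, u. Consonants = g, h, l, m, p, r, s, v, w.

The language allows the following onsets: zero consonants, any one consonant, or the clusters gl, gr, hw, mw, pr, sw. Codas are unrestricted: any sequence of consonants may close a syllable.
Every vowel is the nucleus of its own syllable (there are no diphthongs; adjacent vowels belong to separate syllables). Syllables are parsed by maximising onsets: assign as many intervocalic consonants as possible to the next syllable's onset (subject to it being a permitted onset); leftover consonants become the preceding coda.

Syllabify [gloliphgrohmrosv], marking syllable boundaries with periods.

glo.liph.grohm.rosv

The vowels are o, i, o, o — 4 nuclei, so 4 syllables.
σ1/σ2 boundary: /l/ is a single consonant, so it becomes the next onset.
σ2/σ3 boundary: /phgr/ — longest licit onset from the right is /gr/, leaving /ph/ as coda.
σ3/σ4 boundary: /hmr/ splits as /hm/ + /r/ (/r/ is the longest suffix that is a licit onset).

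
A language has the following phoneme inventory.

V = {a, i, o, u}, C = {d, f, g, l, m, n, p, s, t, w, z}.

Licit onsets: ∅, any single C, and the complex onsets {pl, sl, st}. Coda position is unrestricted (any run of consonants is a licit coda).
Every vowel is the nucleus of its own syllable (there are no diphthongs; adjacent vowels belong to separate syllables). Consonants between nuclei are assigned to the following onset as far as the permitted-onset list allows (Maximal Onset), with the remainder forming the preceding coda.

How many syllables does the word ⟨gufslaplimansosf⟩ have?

5

Nuclei (vowels): u, a, i, a, o → 5 syllables.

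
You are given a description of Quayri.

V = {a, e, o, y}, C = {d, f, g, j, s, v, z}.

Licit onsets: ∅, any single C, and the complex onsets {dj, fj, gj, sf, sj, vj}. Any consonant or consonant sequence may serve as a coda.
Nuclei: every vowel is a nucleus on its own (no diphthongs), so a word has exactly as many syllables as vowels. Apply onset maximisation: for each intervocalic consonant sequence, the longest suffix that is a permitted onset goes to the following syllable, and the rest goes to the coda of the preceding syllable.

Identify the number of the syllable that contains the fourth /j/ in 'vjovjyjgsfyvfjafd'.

Nuclei (vowels): o, y, y, a → 4 syllables.
V1 /o/ – V2 /y/: /vj/ — entire cluster is a permitted onset → onset /vj/, coda ∅.
V2 /y/ – V3 /y/: /jgsf/; trying suffixes from longest down, /sf/ is the first permitted one, so coda /jg/ | onset /sf/.
V3 /y/ – V4 /a/: /vfj/ — longest licit onset from the right is /fj/, leaving /v/ as coda.
Putting it together: vjo.vjyjg.sfyv.fjafd.
The fourth /j/ is in the onset of syllable 4 (/fjafd/).

4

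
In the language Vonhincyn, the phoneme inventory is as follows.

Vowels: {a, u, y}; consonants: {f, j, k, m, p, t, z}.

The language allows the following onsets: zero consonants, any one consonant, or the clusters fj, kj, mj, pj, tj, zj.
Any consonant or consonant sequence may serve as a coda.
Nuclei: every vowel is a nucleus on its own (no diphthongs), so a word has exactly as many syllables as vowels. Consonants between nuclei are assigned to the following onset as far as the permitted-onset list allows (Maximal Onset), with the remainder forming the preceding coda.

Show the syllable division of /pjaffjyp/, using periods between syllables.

pjaf.fjyp

The vowels are a, y — 2 nuclei, so 2 syllables.
Between /a/ (V1) and /y/ (V2): cluster /ffj/ — the longest permitted-onset suffix is /fj/; onset = /fj/, preceding coda = /f/.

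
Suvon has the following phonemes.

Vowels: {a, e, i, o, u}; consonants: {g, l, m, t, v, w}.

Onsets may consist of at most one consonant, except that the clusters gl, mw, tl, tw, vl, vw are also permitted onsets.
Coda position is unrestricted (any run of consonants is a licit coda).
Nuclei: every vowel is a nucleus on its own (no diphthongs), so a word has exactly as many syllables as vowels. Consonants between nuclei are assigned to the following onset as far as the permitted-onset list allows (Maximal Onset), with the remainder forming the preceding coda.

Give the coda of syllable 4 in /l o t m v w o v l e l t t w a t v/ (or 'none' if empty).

tv

Vowels present: o, o, e, a; each is a nucleus, giving 4 syllables.
/o…o/ gap (V1→V2): /tmvw/ — longest licit onset from the right is /vw/, leaving /tm/ as coda.
/o…e/ gap (V2→V3): /vl/ — entire cluster is a permitted onset → onset /vl/, coda ∅.
/e…a/ gap (V3→V4): cluster /lttw/ — the longest permitted-onset suffix is /tw/; onset = /tw/, preceding coda = /lt/.
So the parse is lotm.vwo.vlelt.twatv.
Syllable 4 is /twatv/: onset /tw/, nucleus /a/, coda /tv/.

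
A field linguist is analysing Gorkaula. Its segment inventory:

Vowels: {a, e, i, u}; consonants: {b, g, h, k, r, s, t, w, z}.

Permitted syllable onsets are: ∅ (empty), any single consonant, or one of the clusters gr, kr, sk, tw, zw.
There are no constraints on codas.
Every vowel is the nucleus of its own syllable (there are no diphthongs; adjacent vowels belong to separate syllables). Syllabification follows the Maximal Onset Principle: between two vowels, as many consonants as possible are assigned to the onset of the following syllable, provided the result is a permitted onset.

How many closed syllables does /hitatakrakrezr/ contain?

1

The vowels are i, a, a, a, e — 5 nuclei, so 5 syllables.
σ1/σ2 boundary: /t/ is a single consonant, so it becomes the next onset.
σ2/σ3 boundary: /t/ → onset of the next syllable (single consonants are always licit onsets).
σ3/σ4 boundary: cluster /kr/ — /kr/ is itself a permitted onset, so the whole cluster goes right; preceding coda = ∅.
σ4/σ5 boundary: /kr/ is a licit onset in full, so it all attaches to the next syllable.
Syllabification: hi.ta.ta.kra.krezr.
Classifying each syllable: /hi/ (open), /ta/ (open), /ta/ (open), /kra/ (open), /krezr/ (closed).
Closed syllables: 1.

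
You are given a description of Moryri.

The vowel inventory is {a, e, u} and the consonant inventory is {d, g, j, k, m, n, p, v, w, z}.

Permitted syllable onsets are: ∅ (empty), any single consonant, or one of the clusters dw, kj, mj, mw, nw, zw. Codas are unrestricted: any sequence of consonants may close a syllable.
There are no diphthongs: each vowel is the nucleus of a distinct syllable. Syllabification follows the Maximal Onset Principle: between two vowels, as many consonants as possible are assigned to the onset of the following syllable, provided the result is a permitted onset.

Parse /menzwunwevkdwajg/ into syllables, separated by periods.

Vowels present: e, u, e, a; each is a nucleus, giving 4 syllables.
/e…u/ gap (V1→V2): /nzw/ — longest licit onset from the right is /zw/, leaving /n/ as coda.
/u…e/ gap (V2→V3): /nw/ — entire cluster is a permitted onset → onset /nw/, coda ∅.
/e…a/ gap (V3→V4): /vkdw/ — longest licit onset from the right is /dw/, leaving /vk/ as coda.

men.zwu.nwevk.dwajg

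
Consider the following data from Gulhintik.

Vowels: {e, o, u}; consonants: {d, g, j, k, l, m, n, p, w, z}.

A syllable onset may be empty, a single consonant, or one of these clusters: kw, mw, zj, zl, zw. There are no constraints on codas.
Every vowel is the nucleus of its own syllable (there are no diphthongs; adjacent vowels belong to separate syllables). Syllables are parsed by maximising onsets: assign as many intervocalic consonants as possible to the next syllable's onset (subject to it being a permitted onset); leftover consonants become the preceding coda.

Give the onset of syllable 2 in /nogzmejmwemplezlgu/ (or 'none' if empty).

Vowels present: o, e, e, e, u; each is a nucleus, giving 5 syllables.
V1 /o/ – V2 /e/: /gzm/; trying suffixes from longest down, /m/ is the first permitted one, so coda /gz/ | onset /m/.
V2 /e/ – V3 /e/: /jmw/ splits as /j/ + /mw/ (/mw/ is the longest suffix that is a licit onset).
V3 /e/ – V4 /e/: cluster /mpl/ — the longest permitted-onset suffix is /l/; onset = /l/, preceding coda = /mp/.
V4 /e/ – V5 /u/: /zlg/ splits as /zl/ + /g/ (/g/ is the longest suffix that is a licit onset).
So the parse is nogz.mej.mwemp.lezl.gu.
Syllable 2 is /mej/: onset /m/, nucleus /e/, coda /j/.

m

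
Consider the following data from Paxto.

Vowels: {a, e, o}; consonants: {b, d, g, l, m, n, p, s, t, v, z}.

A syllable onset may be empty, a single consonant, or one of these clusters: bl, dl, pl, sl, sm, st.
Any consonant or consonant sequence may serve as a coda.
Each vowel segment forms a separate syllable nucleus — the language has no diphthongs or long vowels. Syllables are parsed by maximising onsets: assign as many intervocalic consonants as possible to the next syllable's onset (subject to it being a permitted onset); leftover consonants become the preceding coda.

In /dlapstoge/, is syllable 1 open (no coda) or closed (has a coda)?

closed

Nuclei (vowels): a, o, e → 3 syllables.
V1 /a/ – V2 /o/: /pst/; trying suffixes from longest down, /st/ is the first permitted one, so coda /p/ | onset /st/.
V2 /o/ – V3 /e/: /g/ is a single consonant, so it becomes the next onset.
So the parse is dlap.sto.ge.
Syllable 1 is /dlap/ with coda /p/, so it is closed.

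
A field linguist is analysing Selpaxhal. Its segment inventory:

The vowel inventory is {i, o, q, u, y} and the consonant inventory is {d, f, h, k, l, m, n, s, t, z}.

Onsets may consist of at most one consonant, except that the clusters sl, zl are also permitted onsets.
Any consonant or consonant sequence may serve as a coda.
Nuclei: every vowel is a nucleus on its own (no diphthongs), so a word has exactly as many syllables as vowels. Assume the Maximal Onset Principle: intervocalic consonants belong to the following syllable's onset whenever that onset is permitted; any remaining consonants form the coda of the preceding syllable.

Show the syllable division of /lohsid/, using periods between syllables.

loh.sid

Nuclei (vowels): o, i → 2 syllables.
V1 /o/ – V2 /i/: /hs/ — longest licit onset from the right is /s/, leaving /h/ as coda.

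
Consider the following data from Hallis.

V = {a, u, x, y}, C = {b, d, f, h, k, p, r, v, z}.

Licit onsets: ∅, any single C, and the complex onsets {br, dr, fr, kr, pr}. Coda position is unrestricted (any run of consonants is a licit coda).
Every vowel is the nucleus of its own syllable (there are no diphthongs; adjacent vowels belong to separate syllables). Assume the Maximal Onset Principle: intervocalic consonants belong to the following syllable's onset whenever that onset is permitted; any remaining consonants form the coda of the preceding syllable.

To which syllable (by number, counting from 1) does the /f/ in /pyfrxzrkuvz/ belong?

2

The vowels are y, x, u — 3 nuclei, so 3 syllables.
/y…x/ gap (V1→V2): /fr/ — entire cluster is a permitted onset → onset /fr/, coda ∅.
/x…u/ gap (V2→V3): /zrk/ — longest licit onset from the right is /k/, leaving /zr/ as coda.
So the parse is py.frxzr.kuvz.
The /f/ is in the onset of syllable 2 (/frxzr/).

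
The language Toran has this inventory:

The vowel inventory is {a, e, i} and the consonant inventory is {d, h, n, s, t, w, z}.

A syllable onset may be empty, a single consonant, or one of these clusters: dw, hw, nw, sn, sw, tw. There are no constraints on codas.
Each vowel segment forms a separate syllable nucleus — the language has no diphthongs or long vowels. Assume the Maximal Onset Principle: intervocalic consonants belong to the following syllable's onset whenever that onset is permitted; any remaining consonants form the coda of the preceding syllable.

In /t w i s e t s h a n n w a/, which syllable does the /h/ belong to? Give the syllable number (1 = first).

3

Nuclei (vowels): i, e, a, a → 4 syllables.
/i…e/ gap (V1→V2): /s/ → onset of the next syllable (single consonants are always licit onsets).
/e…a/ gap (V2→V3): cluster /tsh/ — the longest permitted-onset suffix is /h/; onset = /h/, preceding coda = /ts/.
/a…a/ gap (V3→V4): /nnw/ — longest licit onset from the right is /nw/, leaving /n/ as coda.
Putting it together: twi.sets.han.nwa.
The /h/ is in the onset of syllable 3 (/han/).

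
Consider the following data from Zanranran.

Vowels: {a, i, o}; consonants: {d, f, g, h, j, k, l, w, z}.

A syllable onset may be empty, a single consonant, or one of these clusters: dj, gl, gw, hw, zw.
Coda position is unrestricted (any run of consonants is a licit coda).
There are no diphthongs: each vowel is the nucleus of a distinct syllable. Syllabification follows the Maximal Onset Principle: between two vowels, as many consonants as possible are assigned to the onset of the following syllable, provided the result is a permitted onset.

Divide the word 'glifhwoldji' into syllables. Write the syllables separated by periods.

glif.hwol.dji

The vowels are i, o, i — 3 nuclei, so 3 syllables.
σ1/σ2 boundary: cluster /fhw/ — the longest permitted-onset suffix is /hw/; onset = /hw/, preceding coda = /f/.
σ2/σ3 boundary: /ldj/; trying suffixes from longest down, /dj/ is the first permitted one, so coda /l/ | onset /dj/.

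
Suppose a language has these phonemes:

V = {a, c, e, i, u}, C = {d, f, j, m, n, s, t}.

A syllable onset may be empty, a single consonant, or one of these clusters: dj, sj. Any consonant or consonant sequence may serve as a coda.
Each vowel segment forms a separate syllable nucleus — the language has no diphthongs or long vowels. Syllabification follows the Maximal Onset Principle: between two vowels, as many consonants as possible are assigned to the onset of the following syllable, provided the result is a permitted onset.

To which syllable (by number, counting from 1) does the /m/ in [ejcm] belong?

Vowels present: e, c; each is a nucleus, giving 2 syllables.
V1 /e/ – V2 /c/: /j/ → onset of the next syllable (single consonants are always licit onsets).
Syllabification: e.jcm.
The /m/ is in the coda of syllable 2 (/jcm/).

2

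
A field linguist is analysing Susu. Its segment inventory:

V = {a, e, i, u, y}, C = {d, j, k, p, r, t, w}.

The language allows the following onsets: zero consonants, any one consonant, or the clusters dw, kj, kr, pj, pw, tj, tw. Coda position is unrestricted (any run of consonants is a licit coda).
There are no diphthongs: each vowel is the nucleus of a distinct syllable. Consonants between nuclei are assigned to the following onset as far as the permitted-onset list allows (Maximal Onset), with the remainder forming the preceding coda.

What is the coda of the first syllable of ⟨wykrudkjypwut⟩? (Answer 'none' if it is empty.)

Vowels present: y, u, y, u; each is a nucleus, giving 4 syllables.
σ1/σ2 boundary: /kr/ is a licit onset in full, so it all attaches to the next syllable.
σ2/σ3 boundary: /dkj/ — longest licit onset from the right is /kj/, leaving /d/ as coda.
σ3/σ4 boundary: /pw/ is a licit onset in full, so it all attaches to the next syllable.
Result: wy.krud.kjy.pwut.
Syllable 1 is /wy/: onset /w/, nucleus /y/, coda ∅.

none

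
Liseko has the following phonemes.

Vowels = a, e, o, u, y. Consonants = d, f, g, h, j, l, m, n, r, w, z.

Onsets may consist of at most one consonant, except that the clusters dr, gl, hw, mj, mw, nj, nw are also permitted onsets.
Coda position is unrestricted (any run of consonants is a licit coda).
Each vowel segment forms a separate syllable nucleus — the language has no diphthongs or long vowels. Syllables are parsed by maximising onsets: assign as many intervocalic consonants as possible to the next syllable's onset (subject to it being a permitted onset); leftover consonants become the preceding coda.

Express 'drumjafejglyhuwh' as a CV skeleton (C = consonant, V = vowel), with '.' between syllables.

CCV.CCV.CVC.CCV.CVCC

Nuclei (vowels): u, a, e, y, u → 5 syllables.
/u…a/ gap (V1→V2): /mj/ is a licit onset in full, so it all attaches to the next syllable.
/a…e/ gap (V2→V3): /f/ is a single consonant, so it becomes the next onset.
/e…y/ gap (V3→V4): /jgl/ — longest licit onset from the right is /gl/, leaving /j/ as coda.
/y…u/ gap (V4→V5): just /h/ — single C goes to the following onset.
Result: dru.mja.fej.gly.huwh.
Mapping each syllable to C/V: /dru/ → CCV, /mja/ → CCV, /fej/ → CVC, /gly/ → CCV, /huwh/ → CVCC.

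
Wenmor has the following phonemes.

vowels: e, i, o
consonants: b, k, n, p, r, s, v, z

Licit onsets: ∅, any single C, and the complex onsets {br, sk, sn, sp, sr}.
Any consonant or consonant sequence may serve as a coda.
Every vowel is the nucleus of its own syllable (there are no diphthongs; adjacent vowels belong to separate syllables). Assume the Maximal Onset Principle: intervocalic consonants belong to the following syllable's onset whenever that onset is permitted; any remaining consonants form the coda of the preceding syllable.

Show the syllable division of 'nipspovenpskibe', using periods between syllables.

Vowels present: i, o, e, i, e; each is a nucleus, giving 5 syllables.
/i…o/ gap (V1→V2): /psp/ — longest licit onset from the right is /sp/, leaving /p/ as coda.
/o…e/ gap (V2→V3): just /v/ — single C goes to the following onset.
/e…i/ gap (V3→V4): cluster /npsk/ — the longest permitted-onset suffix is /sk/; onset = /sk/, preceding coda = /np/.
/i…e/ gap (V4→V5): /b/ → onset of the next syllable (single consonants are always licit onsets).

nip.spo.venp.ski.be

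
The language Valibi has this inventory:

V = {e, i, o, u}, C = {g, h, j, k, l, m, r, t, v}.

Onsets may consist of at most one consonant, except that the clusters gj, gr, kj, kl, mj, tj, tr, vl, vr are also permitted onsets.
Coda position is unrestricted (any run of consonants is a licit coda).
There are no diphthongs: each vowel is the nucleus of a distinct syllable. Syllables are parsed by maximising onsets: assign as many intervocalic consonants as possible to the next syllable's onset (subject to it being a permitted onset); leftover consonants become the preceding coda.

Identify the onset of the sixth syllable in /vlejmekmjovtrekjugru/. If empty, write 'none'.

Nuclei (vowels): e, e, o, e, u, u → 6 syllables.
V1 /e/ – V2 /e/: /jm/ — longest licit onset from the right is /m/, leaving /j/ as coda.
V2 /e/ – V3 /o/: cluster /kmj/ — the longest permitted-onset suffix is /mj/; onset = /mj/, preceding coda = /k/.
V3 /o/ – V4 /e/: /vtr/; trying suffixes from longest down, /tr/ is the first permitted one, so coda /v/ | onset /tr/.
V4 /e/ – V5 /u/: /kj/ is a licit onset in full, so it all attaches to the next syllable.
V5 /u/ – V6 /u/: cluster /gr/ — /gr/ is itself a permitted onset, so the whole cluster goes right; preceding coda = ∅.
Syllabification: vlej.mek.mjov.tre.kju.gru.
Syllable 6 is /gru/: onset /gr/, nucleus /u/, coda ∅.

gr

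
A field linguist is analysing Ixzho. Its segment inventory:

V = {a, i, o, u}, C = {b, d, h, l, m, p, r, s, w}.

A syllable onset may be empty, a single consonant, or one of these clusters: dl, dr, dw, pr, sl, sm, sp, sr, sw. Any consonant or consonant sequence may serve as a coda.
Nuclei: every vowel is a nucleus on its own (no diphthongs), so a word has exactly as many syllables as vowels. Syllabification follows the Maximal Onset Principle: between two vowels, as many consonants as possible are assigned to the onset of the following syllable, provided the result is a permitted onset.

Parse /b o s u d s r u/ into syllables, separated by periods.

bo.sud.sru

Nuclei (vowels): o, u, u → 3 syllables.
V1 /o/ – V2 /u/: just /s/ — single C goes to the following onset.
V2 /u/ – V3 /u/: /dsr/; trying suffixes from longest down, /sr/ is the first permitted one, so coda /d/ | onset /sr/.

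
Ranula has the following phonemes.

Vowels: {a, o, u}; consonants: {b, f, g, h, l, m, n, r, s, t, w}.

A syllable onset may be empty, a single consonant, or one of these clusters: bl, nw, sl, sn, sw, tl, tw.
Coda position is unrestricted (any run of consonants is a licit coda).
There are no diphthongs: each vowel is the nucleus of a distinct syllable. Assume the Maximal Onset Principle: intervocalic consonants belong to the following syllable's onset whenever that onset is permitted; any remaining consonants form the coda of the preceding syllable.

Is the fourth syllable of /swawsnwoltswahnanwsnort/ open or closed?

closed

Vowels present: a, o, a, a, o; each is a nucleus, giving 5 syllables.
/a…o/ gap (V1→V2): /wsnw/ splits as /ws/ + /nw/ (/nw/ is the longest suffix that is a licit onset).
/o…a/ gap (V2→V3): /ltsw/ — longest licit onset from the right is /sw/, leaving /lt/ as coda.
/a…a/ gap (V3→V4): /hn/ splits as /h/ + /n/ (/n/ is the longest suffix that is a licit onset).
/a…o/ gap (V4→V5): cluster /nwsn/ — the longest permitted-onset suffix is /sn/; onset = /sn/, preceding coda = /nw/.
Syllabification: swaws.nwolt.swah.nanw.snort.
Syllable 4 is /nanw/ with coda /nw/, so it is closed.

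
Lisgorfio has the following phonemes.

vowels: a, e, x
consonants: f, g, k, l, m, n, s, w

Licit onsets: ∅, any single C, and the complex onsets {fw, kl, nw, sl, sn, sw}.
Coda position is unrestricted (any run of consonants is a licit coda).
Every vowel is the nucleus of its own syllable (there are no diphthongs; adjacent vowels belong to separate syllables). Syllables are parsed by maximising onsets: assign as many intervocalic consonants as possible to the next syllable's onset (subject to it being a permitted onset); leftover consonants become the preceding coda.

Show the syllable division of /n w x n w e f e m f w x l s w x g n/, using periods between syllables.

Vowels present: x, e, e, x, x; each is a nucleus, giving 5 syllables.
/x…e/ gap (V1→V2): cluster /nw/ — /nw/ is itself a permitted onset, so the whole cluster goes right; preceding coda = ∅.
/e…e/ gap (V2→V3): /f/ is a single consonant, so it becomes the next onset.
/e…x/ gap (V3→V4): cluster /mfw/ — the longest permitted-onset suffix is /fw/; onset = /fw/, preceding coda = /m/.
/x…x/ gap (V4→V5): /lsw/ splits as /l/ + /sw/ (/sw/ is the longest suffix that is a licit onset).

nwx.nwe.fem.fwxl.swxgn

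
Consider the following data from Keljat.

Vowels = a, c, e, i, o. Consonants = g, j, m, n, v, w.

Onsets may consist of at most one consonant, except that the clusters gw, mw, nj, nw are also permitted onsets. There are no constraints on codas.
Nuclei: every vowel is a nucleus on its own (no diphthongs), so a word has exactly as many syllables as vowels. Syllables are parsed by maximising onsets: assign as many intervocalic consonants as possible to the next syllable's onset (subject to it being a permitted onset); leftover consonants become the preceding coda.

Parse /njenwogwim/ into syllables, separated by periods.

The vowels are e, o, i — 3 nuclei, so 3 syllables.
/e…o/ gap (V1→V2): /nw/ — entire cluster is a permitted onset → onset /nw/, coda ∅.
/o…i/ gap (V2→V3): /gw/ — entire cluster is a permitted onset → onset /gw/, coda ∅.

nje.nwo.gwim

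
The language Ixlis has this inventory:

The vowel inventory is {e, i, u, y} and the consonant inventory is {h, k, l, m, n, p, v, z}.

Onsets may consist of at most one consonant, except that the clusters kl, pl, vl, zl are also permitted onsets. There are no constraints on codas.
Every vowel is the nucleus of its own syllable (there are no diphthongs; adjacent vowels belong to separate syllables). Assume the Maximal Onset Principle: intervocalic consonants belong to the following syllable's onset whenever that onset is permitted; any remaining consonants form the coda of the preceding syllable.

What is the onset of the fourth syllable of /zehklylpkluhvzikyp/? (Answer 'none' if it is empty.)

Nuclei (vowels): e, y, u, i, y → 5 syllables.
Between /e/ (V1) and /y/ (V2): cluster /hkl/ — the longest permitted-onset suffix is /kl/; onset = /kl/, preceding coda = /h/.
Between /y/ (V2) and /u/ (V3): /lpkl/ splits as /lp/ + /kl/ (/kl/ is the longest suffix that is a licit onset).
Between /u/ (V3) and /i/ (V4): /hvz/; trying suffixes from longest down, /z/ is the first permitted one, so coda /hv/ | onset /z/.
Between /i/ (V4) and /y/ (V5): just /k/ — single C goes to the following onset.
Syllabification: zeh.klylp.kluhv.zi.kyp.
Syllable 4 is /zi/: onset /z/, nucleus /i/, coda ∅.

z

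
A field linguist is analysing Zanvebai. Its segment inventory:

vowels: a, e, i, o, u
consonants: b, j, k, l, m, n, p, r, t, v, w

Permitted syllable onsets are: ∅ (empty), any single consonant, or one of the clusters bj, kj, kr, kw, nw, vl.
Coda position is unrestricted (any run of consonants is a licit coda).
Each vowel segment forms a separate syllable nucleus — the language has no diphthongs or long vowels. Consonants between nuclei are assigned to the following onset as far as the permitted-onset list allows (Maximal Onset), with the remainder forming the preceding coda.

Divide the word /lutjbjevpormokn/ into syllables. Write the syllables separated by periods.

lutj.bjev.por.mokn

Nuclei (vowels): u, e, o, o → 4 syllables.
V1 /u/ – V2 /e/: /tjbj/; trying suffixes from longest down, /bj/ is the first permitted one, so coda /tj/ | onset /bj/.
V2 /e/ – V3 /o/: /vp/ splits as /v/ + /p/ (/p/ is the longest suffix that is a licit onset).
V3 /o/ – V4 /o/: /rm/; trying suffixes from longest down, /m/ is the first permitted one, so coda /r/ | onset /m/.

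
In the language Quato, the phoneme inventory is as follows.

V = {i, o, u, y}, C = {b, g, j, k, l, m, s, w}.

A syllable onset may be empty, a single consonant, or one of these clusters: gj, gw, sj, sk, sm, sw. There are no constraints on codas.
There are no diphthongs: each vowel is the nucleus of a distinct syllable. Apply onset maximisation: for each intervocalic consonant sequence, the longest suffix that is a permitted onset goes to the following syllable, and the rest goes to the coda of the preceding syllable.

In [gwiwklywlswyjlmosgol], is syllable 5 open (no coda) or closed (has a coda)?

closed

The vowels are i, y, y, o, o — 5 nuclei, so 5 syllables.
Between /i/ (V1) and /y/ (V2): /wkl/ splits as /wk/ + /l/ (/l/ is the longest suffix that is a licit onset).
Between /y/ (V2) and /y/ (V3): /wlsw/ — longest licit onset from the right is /sw/, leaving /wl/ as coda.
Between /y/ (V3) and /o/ (V4): /jlm/; trying suffixes from longest down, /m/ is the first permitted one, so coda /jl/ | onset /m/.
Between /o/ (V4) and /o/ (V5): /sg/ splits as /s/ + /g/ (/g/ is the longest suffix that is a licit onset).
Result: gwiwk.lywl.swyjl.mos.gol.
Syllable 5 is /gol/ with coda /l/, so it is closed.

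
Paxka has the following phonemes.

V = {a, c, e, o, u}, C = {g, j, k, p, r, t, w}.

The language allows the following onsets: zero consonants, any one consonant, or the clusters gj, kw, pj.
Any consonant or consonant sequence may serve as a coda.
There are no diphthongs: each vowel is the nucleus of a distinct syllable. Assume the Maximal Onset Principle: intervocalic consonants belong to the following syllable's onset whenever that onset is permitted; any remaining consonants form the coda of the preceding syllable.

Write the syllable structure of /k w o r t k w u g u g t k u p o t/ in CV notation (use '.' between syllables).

Vowels present: o, u, u, u, o; each is a nucleus, giving 5 syllables.
/o…u/ gap (V1→V2): /rtkw/; trying suffixes from longest down, /kw/ is the first permitted one, so coda /rt/ | onset /kw/.
/u…u/ gap (V2→V3): just /g/ — single C goes to the following onset.
/u…u/ gap (V3→V4): cluster /gtk/ — the longest permitted-onset suffix is /k/; onset = /k/, preceding coda = /gt/.
/u…o/ gap (V4→V5): /p/ → onset of the next syllable (single consonants are always licit onsets).
Result: kwort.kwu.gugt.ku.pot.
Mapping each syllable to C/V: /kwort/ → CCVCC, /kwu/ → CCV, /gugt/ → CVCC, /ku/ → CV, /pot/ → CVC.

CCVCC.CCV.CVCC.CV.CVC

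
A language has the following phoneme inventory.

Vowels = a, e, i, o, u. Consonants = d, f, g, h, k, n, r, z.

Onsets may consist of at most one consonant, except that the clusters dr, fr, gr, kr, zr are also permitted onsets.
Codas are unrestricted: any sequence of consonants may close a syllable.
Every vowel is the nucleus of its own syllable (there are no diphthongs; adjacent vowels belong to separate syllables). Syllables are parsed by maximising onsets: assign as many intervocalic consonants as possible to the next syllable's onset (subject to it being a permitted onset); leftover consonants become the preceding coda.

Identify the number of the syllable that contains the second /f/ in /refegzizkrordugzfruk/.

Nuclei (vowels): e, e, i, o, u, u → 6 syllables.
Between /e/ (V1) and /e/ (V2): just /f/ — single C goes to the following onset.
Between /e/ (V2) and /i/ (V3): /gz/ — longest licit onset from the right is /z/, leaving /g/ as coda.
Between /i/ (V3) and /o/ (V4): /zkr/ — longest licit onset from the right is /kr/, leaving /z/ as coda.
Between /o/ (V4) and /u/ (V5): /rd/; trying suffixes from longest down, /d/ is the first permitted one, so coda /r/ | onset /d/.
Between /u/ (V5) and /u/ (V6): cluster /gzfr/ — the longest permitted-onset suffix is /fr/; onset = /fr/, preceding coda = /gz/.
Putting it together: re.feg.ziz.kror.dugz.fruk.
The second /f/ is in the onset of syllable 6 (/fruk/).

6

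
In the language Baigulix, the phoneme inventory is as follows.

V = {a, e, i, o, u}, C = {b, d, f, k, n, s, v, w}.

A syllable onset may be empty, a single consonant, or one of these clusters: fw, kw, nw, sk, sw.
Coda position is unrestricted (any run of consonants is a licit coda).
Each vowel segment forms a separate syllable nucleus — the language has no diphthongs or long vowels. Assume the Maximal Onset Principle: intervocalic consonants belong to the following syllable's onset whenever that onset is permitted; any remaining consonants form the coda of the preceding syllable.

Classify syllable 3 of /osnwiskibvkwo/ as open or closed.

closed

Nuclei (vowels): o, i, i, o → 4 syllables.
Between /o/ (V1) and /i/ (V2): /snw/; trying suffixes from longest down, /nw/ is the first permitted one, so coda /s/ | onset /nw/.
Between /i/ (V2) and /i/ (V3): cluster /sk/ — /sk/ is itself a permitted onset, so the whole cluster goes right; preceding coda = ∅.
Between /i/ (V3) and /o/ (V4): /bvkw/; trying suffixes from longest down, /kw/ is the first permitted one, so coda /bv/ | onset /kw/.
Syllabification: os.nwi.skibv.kwo.
Syllable 3 is /skibv/ with coda /bv/, so it is closed.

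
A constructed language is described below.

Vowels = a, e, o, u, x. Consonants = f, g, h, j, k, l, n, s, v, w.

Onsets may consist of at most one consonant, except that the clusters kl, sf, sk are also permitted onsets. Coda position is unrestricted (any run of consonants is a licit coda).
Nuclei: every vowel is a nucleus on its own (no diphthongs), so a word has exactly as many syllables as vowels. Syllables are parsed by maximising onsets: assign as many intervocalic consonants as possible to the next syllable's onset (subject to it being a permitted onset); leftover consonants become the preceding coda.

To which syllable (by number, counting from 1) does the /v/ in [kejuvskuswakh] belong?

Nuclei (vowels): e, u, u, a → 4 syllables.
Between /e/ (V1) and /u/ (V2): just /j/ — single C goes to the following onset.
Between /u/ (V2) and /u/ (V3): cluster /vsk/ — the longest permitted-onset suffix is /sk/; onset = /sk/, preceding coda = /v/.
Between /u/ (V3) and /a/ (V4): /sw/ splits as /s/ + /w/ (/w/ is the longest suffix that is a licit onset).
Result: ke.juv.skus.wakh.
The /v/ is in the coda of syllable 2 (/juv/).

2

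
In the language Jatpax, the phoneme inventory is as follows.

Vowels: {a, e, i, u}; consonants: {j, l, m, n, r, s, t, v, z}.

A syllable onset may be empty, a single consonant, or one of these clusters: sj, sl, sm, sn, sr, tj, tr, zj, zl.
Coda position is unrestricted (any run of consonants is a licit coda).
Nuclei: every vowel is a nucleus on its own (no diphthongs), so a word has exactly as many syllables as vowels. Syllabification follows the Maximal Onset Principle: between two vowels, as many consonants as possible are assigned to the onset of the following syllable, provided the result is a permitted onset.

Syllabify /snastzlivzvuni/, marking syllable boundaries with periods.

snast.zlivz.vu.ni

The vowels are a, i, u, i — 4 nuclei, so 4 syllables.
/a…i/ gap (V1→V2): cluster /stzl/ — the longest permitted-onset suffix is /zl/; onset = /zl/, preceding coda = /st/.
/i…u/ gap (V2→V3): /vzv/ splits as /vz/ + /v/ (/v/ is the longest suffix that is a licit onset).
/u…i/ gap (V3→V4): /n/ is a single consonant, so it becomes the next onset.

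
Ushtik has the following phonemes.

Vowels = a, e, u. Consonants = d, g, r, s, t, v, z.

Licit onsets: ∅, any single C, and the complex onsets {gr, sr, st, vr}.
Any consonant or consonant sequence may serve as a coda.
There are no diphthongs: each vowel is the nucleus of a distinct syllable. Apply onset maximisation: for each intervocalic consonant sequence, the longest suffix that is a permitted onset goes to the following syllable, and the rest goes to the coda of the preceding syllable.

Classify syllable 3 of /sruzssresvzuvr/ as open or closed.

closed

Vowels present: u, e, u; each is a nucleus, giving 3 syllables.
V1 /u/ – V2 /e/: cluster /zssr/ — the longest permitted-onset suffix is /sr/; onset = /sr/, preceding coda = /zs/.
V2 /e/ – V3 /u/: /svz/ splits as /sv/ + /z/ (/z/ is the longest suffix that is a licit onset).
So the parse is sruzs.sresv.zuvr.
Syllable 3 is /zuvr/ with coda /vr/, so it is closed.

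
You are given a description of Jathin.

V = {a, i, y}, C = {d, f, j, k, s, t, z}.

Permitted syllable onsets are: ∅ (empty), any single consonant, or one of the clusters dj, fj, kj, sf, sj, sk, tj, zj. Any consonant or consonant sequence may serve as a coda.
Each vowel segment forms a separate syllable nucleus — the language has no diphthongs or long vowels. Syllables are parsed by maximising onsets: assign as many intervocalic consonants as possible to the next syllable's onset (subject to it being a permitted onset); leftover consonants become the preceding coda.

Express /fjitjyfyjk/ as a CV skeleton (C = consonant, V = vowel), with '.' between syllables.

The vowels are i, y, y — 3 nuclei, so 3 syllables.
σ1/σ2 boundary: cluster /tj/ — /tj/ is itself a permitted onset, so the whole cluster goes right; preceding coda = ∅.
σ2/σ3 boundary: /f/ is a single consonant, so it becomes the next onset.
Syllabification: fji.tjy.fyjk.
Mapping each syllable to C/V: /fji/ → CCV, /tjy/ → CCV, /fyjk/ → CVCC.

CCV.CCV.CVCC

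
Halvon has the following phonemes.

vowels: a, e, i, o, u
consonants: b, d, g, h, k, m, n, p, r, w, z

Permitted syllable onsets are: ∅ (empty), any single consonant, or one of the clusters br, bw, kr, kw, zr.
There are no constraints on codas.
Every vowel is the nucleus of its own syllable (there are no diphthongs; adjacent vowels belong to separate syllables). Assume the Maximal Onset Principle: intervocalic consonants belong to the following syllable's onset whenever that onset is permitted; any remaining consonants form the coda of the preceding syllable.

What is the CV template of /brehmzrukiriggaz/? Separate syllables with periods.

Nuclei (vowels): e, u, i, i, a → 5 syllables.
Between /e/ (V1) and /u/ (V2): /hmzr/ — longest licit onset from the right is /zr/, leaving /hm/ as coda.
Between /u/ (V2) and /i/ (V3): just /k/ — single C goes to the following onset.
Between /i/ (V3) and /i/ (V4): /r/ is a single consonant, so it becomes the next onset.
Between /i/ (V4) and /a/ (V5): /gg/ splits as /g/ + /g/ (/g/ is the longest suffix that is a licit onset).
Syllabification: brehm.zru.ki.rig.gaz.
Mapping each syllable to C/V: /brehm/ → CCVCC, /zru/ → CCV, /ki/ → CV, /rig/ → CVC, /gaz/ → CVC.

CCVCC.CCV.CV.CVC.CVC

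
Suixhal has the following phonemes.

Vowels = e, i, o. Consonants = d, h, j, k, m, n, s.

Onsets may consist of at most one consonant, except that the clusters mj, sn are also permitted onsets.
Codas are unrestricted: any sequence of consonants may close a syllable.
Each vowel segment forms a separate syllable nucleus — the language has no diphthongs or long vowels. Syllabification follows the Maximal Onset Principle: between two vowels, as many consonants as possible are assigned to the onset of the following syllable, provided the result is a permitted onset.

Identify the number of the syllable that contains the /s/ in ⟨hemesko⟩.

Nuclei (vowels): e, e, o → 3 syllables.
V1 /e/ – V2 /e/: just /m/ — single C goes to the following onset.
V2 /e/ – V3 /o/: cluster /sk/ — the longest permitted-onset suffix is /k/; onset = /k/, preceding coda = /s/.
Putting it together: he.mes.ko.
The /s/ is in the coda of syllable 2 (/mes/).

2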